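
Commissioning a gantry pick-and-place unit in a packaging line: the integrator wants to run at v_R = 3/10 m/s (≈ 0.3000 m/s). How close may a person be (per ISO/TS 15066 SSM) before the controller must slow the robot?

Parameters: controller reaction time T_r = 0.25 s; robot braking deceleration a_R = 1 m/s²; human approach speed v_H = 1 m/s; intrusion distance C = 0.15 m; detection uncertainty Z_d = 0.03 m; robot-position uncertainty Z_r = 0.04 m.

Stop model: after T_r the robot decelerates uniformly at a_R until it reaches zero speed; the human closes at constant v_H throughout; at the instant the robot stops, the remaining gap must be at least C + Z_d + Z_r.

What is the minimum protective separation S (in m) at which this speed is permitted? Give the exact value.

braking lasts T_s = (3/10)/1 = 0.3000 s
robot covers v_R·T_r = 0.3000·0.2500 = 0.0750 m before braking
braking distance = 0.3000²/(2·1.0000) = 0.0450 m
person approaches 1.0000·(0.2500+0.3000) = 0.5500 m
margins: 0.1500+0.0300+0.0400 = 0.2200 m
S_min ≈ 0.0750+0.0450+0.5500+0.2200  ⇒  S_min = 89/100 m

S_min = 89/100 m = 0.8900 m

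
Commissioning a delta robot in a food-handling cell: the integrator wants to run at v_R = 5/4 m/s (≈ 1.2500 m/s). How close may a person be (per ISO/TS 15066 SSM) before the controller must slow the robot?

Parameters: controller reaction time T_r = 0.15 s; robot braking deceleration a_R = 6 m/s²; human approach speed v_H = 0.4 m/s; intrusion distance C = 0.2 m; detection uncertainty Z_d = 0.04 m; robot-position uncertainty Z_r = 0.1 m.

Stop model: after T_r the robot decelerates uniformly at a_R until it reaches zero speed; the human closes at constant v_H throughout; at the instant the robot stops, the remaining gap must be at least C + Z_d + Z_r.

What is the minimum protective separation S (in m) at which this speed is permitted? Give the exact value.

S_min = 769/960 m = 0.8010 m

braking lasts T_s = (5/4)/6 = 0.2083 s
robot in T_r: 1.2500·0.1500 = 0.1875 m
robot covers 1.2500·0.2083 − ½·6.0000·0.2083² = 0.1302 m while stopping
human closes 0.4000·0.3583 = 0.1433 m
residual clearance needed = 0.2000+0.0400+0.1000 = 0.3400 m
S_min ≈ 0.1875+0.1302+0.1433+0.3400  ⇒  S_min = 769/960 m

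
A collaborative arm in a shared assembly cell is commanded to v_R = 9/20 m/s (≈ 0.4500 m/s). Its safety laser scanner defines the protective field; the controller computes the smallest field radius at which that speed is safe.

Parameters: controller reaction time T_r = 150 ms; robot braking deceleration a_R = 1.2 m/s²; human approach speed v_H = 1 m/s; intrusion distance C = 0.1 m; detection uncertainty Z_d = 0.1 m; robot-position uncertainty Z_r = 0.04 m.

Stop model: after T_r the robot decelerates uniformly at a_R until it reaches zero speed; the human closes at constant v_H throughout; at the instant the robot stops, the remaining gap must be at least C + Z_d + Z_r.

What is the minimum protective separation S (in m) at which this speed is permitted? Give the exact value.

S_min = 1467/1600 m = 0.9169 m

braking lasts T_s = (9/20)/(6/5) = 0.3750 s
robot covers v_R·T_r = 0.4500·0.1500 = 0.0675 m before braking
robot covers 0.4500·0.3750 − ½·1.2000·0.3750² = 0.0844 m while stopping
human over T_r+T_s: 1.0000·(0.1500+0.3750) = 0.5250 m
margins: 0.1000+0.1000+0.0400 = 0.2400 m
S_min ≈ 0.0675+0.0844+0.5250+0.2400  ⇒  S_min = 1467/1600 m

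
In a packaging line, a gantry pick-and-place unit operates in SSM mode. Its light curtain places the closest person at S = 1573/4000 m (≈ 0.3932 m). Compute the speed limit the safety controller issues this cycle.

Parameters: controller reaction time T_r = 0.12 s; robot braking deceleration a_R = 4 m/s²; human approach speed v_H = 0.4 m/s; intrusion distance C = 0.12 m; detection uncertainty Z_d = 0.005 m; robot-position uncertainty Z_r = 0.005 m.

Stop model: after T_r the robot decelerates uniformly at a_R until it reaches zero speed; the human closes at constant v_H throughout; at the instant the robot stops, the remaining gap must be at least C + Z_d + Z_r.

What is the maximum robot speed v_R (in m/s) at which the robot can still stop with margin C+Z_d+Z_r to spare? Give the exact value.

collect terms ⇒ (1/8)·v_R² + (11/50)·v_R + (-861/4000) = 0
  disc = (11/50)² − 4·(1/8)·(-861/4000) = 6241/40000 ; √disc = 79/200
  v_R = (−(11/50) + 79/200) / (2·(1/8)) = 7/10 m/s
check:
T_s = v_R/a_R = (7/10)/4 = 0.1750 s
robot covers v_R·T_r = 0.7000·0.1200 = 0.0840 m before braking
robot covers 0.7000·0.1750 − ½·4.0000·0.1750² = 0.0612 m while stopping
person approaches 0.4000·(0.1200+0.1750) = 0.1180 m
margins: 0.1200+0.0050+0.0050 = 0.1300 m
sum ≈ 0.0840+0.0612+0.1180+0.1300 ≈ 0.3932 m = S ✓

v_R_max = 7/10 m/s = 0.7000 m/s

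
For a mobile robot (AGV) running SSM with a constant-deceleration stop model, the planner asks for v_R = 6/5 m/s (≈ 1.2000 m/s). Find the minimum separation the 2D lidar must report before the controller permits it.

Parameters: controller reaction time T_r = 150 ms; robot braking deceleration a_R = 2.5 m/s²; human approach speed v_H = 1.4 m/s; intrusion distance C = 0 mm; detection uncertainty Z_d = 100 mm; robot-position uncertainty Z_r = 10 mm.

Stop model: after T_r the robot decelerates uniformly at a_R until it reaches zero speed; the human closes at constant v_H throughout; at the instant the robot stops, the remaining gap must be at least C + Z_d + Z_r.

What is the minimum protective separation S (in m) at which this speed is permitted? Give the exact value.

stop time T_s = (6/5)/(5/2) = 0.4800 s
robot in T_r: 1.2000·0.1500 = 0.1800 m
braking distance = 1.2000²/(2·2.5000) = 0.2880 m
human closes 1.4000·0.6300 = 0.8820 m
C+Z_d+Z_r = 0.0000+0.1000+0.0100 = 0.1100 m
S_min ≈ 0.1800+0.2880+0.8820+0.1100  ⇒  S_min = 73/50 m

S_min = 73/50 m = 1.4600 m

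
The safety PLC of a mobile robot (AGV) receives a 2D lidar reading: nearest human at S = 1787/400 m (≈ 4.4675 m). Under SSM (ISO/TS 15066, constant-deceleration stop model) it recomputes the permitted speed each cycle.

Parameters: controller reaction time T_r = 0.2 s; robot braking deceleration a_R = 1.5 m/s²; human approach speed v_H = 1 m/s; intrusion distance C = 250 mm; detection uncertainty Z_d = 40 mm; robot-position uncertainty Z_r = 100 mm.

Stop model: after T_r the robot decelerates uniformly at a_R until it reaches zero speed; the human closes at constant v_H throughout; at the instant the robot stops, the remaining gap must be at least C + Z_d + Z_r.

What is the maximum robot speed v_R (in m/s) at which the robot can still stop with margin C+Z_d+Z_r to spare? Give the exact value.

v_R_max = 47/20 m/s = 2.3500 m/s

collect terms ⇒ (1/3)·v_R² + (13/15)·v_R + (-1551/400) = 0
  disc = (13/15)² − 4·(1/3)·(-1551/400) = 5329/900 ; √disc = 73/30
  v_R = (−(13/15) + 73/30) / (2·(1/3)) = 47/20 m/s
check:
braking lasts T_s = (47/20)/(3/2) = 1.5667 s
reaction-phase robot travel = 2.3500·0.2000 = 0.4700 m
robot under decel: 2.3500²/(2·1.5000) = 1.8408 m
human over T_r+T_s: 1.0000·(0.2000+1.5667) = 1.7667 m
C+Z_d+Z_r = 0.2500+0.0400+0.1000 = 0.3900 m
sum ≈ 0.4700+1.8408+1.7667+0.3900 ≈ 4.4675 m = S ✓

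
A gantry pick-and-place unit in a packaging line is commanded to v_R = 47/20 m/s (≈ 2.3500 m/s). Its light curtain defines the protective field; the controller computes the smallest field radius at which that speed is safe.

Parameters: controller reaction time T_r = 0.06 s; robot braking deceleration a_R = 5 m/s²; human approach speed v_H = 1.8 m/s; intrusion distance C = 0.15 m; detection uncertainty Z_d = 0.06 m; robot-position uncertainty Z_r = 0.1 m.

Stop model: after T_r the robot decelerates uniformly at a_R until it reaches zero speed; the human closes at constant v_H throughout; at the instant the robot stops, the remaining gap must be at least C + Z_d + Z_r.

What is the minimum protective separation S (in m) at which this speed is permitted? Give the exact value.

S_min = 7829/4000 m = 1.9572 m

braking lasts T_s = (47/20)/5 = 0.4700 s
robot covers v_R·T_r = 2.3500·0.0600 = 0.1410 m before braking
robot under decel: 2.3500²/(2·5.0000) = 0.5523 m
person approaches 1.8000·(0.0600+0.4700) = 0.9540 m
margins: 0.1500+0.0600+0.1000 = 0.3100 m
S_min ≈ 0.1410+0.5523+0.9540+0.3100  ⇒  S_min = 7829/4000 m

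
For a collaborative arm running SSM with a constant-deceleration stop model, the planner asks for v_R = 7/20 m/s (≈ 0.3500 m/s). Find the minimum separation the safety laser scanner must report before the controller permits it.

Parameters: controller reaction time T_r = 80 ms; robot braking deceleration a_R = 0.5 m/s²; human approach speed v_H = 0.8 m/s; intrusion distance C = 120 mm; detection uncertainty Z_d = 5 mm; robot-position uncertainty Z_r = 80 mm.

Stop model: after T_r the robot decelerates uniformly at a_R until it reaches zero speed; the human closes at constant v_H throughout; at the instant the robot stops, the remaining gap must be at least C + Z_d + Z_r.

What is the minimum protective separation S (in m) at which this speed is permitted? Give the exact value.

stop time T_s = (7/20)/(1/2) = 0.7000 s
reaction-phase robot travel = 0.3500·0.0800 = 0.0280 m
robot covers 0.3500·0.7000 − ½·0.5000·0.7000² = 0.1225 m while stopping
human over T_r+T_s: 0.8000·(0.0800+0.7000) = 0.6240 m
residual clearance needed = 0.1200+0.0050+0.0800 = 0.2050 m
S_min ≈ 0.0280+0.1225+0.6240+0.2050  ⇒  S_min = 1959/2000 m

S_min = 1959/2000 m = 0.9795 m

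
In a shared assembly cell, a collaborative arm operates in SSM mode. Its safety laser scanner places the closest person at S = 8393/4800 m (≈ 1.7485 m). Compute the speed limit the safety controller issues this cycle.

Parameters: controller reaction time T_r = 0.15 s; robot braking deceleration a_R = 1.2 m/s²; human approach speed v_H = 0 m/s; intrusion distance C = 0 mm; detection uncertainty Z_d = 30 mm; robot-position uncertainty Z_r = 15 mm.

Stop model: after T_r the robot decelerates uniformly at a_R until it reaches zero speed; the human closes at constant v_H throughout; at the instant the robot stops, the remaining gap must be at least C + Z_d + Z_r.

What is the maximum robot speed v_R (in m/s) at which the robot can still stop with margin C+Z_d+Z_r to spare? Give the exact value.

v_R_max = 37/20 m/s = 1.8500 m/s

quadratic (5/12)·v² + (3/20)·v + (-8177/4800) = 0
  disc = (3/20)² − 4·(5/12)·(-8177/4800) = 41209/14400 ; √disc = 203/120
  v_R = (−(3/20) + 203/120) / (2·(5/12)) = 37/20 m/s
check:
stop time T_s = (37/20)/(6/5) = 1.5417 s
robot in T_r: 1.8500·0.1500 = 0.2775 m
robot under decel: 1.8500²/(2·1.2000) = 1.4260 m
human over T_r+T_s: 0.0000·(0.1500+1.5417) = 0.0000 m
margins: 0.0000+0.0300+0.0150 = 0.0450 m
sum ≈ 0.2775+1.4260+0.0000+0.0450 ≈ 1.7485 m = S ✓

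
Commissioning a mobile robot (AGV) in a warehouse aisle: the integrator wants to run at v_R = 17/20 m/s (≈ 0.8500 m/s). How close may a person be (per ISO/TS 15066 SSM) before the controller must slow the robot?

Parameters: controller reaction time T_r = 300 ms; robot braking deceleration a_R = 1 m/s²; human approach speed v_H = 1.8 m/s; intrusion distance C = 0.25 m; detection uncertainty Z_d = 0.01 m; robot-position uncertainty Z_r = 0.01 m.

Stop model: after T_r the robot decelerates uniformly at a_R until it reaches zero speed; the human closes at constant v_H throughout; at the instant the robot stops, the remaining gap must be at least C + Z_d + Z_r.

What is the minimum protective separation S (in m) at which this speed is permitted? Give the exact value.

S_min = 473/160 m = 2.9562 m

stop time T_s = (17/20)/1 = 0.8500 s
robot covers v_R·T_r = 0.8500·0.3000 = 0.2550 m before braking
braking distance = 0.8500²/(2·1.0000) = 0.3613 m
human over T_r+T_s: 1.8000·(0.3000+0.8500) = 2.0700 m
C+Z_d+Z_r = 0.2500+0.0100+0.0100 = 0.2700 m
S_min ≈ 0.2550+0.3613+2.0700+0.2700  ⇒  S_min = 473/160 m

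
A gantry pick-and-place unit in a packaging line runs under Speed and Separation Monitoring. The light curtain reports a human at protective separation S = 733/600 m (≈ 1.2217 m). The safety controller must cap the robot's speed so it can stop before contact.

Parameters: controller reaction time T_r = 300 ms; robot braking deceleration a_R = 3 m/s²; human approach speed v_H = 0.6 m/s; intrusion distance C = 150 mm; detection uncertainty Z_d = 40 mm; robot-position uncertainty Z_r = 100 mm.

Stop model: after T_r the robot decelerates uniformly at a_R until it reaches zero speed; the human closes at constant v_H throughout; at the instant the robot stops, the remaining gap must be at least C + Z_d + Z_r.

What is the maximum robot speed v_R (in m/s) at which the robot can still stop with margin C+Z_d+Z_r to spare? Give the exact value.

v_R_max = 11/10 m/s = 1.1000 m/s

collect terms ⇒ (1/6)·v_R² + (1/2)·v_R + (-451/600) = 0
  disc = (1/2)² − 4·(1/6)·(-451/600) = 169/225 ; √disc = 13/15
  v_R = (−(1/2) + 13/15) / (2·(1/6)) = 11/10 m/s
check:
T_s = v_R/a_R = (11/10)/3 = 0.3667 s
robot covers v_R·T_r = 1.1000·0.3000 = 0.3300 m before braking
robot under decel: 1.1000²/(2·3.0000) = 0.2017 m
human over T_r+T_s: 0.6000·(0.3000+0.3667) = 0.4000 m
C+Z_d+Z_r = 0.1500+0.0400+0.1000 = 0.2900 m
sum ≈ 0.3300+0.2017+0.4000+0.2900 ≈ 1.2217 m = S ✓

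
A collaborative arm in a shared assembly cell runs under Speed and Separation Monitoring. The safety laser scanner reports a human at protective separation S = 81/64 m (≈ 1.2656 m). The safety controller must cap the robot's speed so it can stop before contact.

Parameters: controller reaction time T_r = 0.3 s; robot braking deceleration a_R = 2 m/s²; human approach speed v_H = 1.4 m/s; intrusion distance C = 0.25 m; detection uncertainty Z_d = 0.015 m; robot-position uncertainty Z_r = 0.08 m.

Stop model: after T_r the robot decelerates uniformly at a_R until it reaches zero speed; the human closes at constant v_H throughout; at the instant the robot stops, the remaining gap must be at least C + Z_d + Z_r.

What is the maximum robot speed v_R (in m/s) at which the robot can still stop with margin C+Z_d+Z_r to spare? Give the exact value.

v_R_max = 9/20 m/s = 0.4500 m/s

collect terms ⇒ (1/4)·v_R² + (1)·v_R + (-801/1600) = 0
  disc = (1)² − 4·(1/4)·(-801/1600) = 2401/1600 ; √disc = 49/40
  v_R = (−(1) + 49/40) / (2·(1/4)) = 9/20 m/s
check:
stop time T_s = (9/20)/2 = 0.2250 s
reaction-phase robot travel = 0.4500·0.3000 = 0.1350 m
braking distance = 0.4500²/(2·2.0000) = 0.0506 m
person approaches 1.4000·(0.3000+0.2250) = 0.7350 m
residual clearance needed = 0.2500+0.0150+0.0800 = 0.3450 m
sum ≈ 0.1350+0.0506+0.7350+0.3450 ≈ 1.2656 m = S ✓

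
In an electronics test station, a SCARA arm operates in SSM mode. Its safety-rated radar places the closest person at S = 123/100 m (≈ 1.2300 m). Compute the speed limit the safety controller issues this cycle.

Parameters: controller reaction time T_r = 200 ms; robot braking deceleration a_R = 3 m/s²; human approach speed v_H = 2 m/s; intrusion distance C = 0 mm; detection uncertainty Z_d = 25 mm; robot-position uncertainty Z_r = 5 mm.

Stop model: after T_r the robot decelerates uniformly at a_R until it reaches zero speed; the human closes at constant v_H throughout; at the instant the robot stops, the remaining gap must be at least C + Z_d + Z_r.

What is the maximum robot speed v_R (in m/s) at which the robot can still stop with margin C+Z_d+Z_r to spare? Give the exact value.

collect terms ⇒ (1/6)·v_R² + (13/15)·v_R + (-4/5) = 0
  disc = (13/15)² − 4·(1/6)·(-4/5) = 289/225 ; √disc = 17/15
  v_R = (−(13/15) + 17/15) / (2·(1/6)) = 4/5 m/s
check:
braking lasts T_s = (4/5)/3 = 0.2667 s
robot in T_r: 0.8000·0.2000 = 0.1600 m
robot covers 0.8000·0.2667 − ½·3.0000·0.2667² = 0.1067 m while stopping
human over T_r+T_s: 2.0000·(0.2000+0.2667) = 0.9333 m
C+Z_d+Z_r = 0.0000+0.0250+0.0050 = 0.0300 m
sum ≈ 0.1600+0.1067+0.9333+0.0300 ≈ 1.2300 m = S ✓

v_R_max = 4/5 m/s = 0.8000 m/s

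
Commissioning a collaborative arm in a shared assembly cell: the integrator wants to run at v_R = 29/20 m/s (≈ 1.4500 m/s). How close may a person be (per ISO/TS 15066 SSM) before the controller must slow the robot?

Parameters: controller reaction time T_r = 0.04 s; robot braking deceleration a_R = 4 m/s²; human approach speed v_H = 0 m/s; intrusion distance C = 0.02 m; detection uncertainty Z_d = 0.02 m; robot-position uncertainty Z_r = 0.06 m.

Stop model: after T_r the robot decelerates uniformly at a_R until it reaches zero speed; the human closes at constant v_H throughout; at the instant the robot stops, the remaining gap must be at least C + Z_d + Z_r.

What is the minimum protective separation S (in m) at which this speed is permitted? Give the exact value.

S_min = 6733/16000 m = 0.4208 m

T_s = v_R/a_R = (29/20)/4 = 0.3625 s
reaction-phase robot travel = 1.4500·0.0400 = 0.0580 m
robot covers 1.4500·0.3625 − ½·4.0000·0.3625² = 0.2628 m while stopping
human closes 0.0000·0.4025 = 0.0000 m
residual clearance needed = 0.0200+0.0200+0.0600 = 0.1000 m
S_min ≈ 0.0580+0.2628+0.0000+0.1000  ⇒  S_min = 6733/16000 m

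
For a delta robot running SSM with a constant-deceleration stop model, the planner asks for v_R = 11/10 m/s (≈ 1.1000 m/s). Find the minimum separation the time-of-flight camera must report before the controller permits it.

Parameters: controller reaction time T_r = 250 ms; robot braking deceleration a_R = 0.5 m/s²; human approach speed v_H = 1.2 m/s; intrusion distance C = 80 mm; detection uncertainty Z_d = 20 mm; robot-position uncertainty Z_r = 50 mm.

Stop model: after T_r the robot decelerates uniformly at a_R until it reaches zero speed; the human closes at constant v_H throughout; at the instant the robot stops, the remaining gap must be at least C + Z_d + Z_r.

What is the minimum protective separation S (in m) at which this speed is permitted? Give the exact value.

S_min = 183/40 m = 4.5750 m

braking lasts T_s = (11/10)/(1/2) = 2.2000 s
reaction-phase robot travel = 1.1000·0.2500 = 0.2750 m
braking distance = 1.1000²/(2·0.5000) = 1.2100 m
human over T_r+T_s: 1.2000·(0.2500+2.2000) = 2.9400 m
C+Z_d+Z_r = 0.0800+0.0200+0.0500 = 0.1500 m
S_min ≈ 0.2750+1.2100+2.9400+0.1500  ⇒  S_min = 183/40 m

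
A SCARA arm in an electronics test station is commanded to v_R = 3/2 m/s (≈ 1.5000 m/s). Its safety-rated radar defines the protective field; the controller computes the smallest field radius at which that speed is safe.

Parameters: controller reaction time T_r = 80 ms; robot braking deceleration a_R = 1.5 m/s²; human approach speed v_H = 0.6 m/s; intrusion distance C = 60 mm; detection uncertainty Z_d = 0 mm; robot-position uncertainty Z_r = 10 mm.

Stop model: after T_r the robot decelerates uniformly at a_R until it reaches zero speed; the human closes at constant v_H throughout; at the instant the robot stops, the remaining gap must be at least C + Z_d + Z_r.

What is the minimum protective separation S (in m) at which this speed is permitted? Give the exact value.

S_min = 397/250 m = 1.5880 m

stop time T_s = (3/2)/(3/2) = 1.0000 s
robot in T_r: 1.5000·0.0800 = 0.1200 m
robot covers 1.5000·1.0000 − ½·1.5000·1.0000² = 0.7500 m while stopping
human over T_r+T_s: 0.6000·(0.0800+1.0000) = 0.6480 m
margins: 0.0600+0.0000+0.0100 = 0.0700 m
S_min ≈ 0.1200+0.7500+0.6480+0.0700  ⇒  S_min = 397/250 m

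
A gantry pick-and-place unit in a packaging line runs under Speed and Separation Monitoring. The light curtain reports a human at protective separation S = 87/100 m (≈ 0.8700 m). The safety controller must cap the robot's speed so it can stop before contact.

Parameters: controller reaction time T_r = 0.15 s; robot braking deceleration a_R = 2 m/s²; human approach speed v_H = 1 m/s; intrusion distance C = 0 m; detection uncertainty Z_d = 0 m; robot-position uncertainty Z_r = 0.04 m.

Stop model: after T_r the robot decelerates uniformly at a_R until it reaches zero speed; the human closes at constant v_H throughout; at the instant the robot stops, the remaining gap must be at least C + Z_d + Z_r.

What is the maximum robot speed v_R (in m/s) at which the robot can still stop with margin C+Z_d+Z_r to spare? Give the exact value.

v_R_max = 4/5 m/s = 0.8000 m/s

collect terms ⇒ (1/4)·v_R² + (13/20)·v_R + (-17/25) = 0
  disc = (13/20)² − 4·(1/4)·(-17/25) = 441/400 ; √disc = 21/20
  v_R = (−(13/20) + 21/20) / (2·(1/4)) = 4/5 m/s
check:
T_s = v_R/a_R = (4/5)/2 = 0.4000 s
robot covers v_R·T_r = 0.8000·0.1500 = 0.1200 m before braking
robot covers 0.8000·0.4000 − ½·2.0000·0.4000² = 0.1600 m while stopping
human over T_r+T_s: 1.0000·(0.1500+0.4000) = 0.5500 m
C+Z_d+Z_r = 0.0000+0.0000+0.0400 = 0.0400 m
sum ≈ 0.1200+0.1600+0.5500+0.0400 ≈ 0.8700 m = S ✓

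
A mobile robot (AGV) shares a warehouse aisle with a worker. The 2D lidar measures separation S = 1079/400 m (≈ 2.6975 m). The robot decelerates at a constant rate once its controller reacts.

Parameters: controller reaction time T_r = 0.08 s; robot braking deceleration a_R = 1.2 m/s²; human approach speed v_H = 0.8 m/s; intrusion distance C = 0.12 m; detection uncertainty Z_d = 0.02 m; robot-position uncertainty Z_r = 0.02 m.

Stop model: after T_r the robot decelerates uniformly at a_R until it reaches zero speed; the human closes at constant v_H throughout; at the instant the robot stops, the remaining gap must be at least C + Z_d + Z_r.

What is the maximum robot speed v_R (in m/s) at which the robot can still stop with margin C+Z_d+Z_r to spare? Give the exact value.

v_R_max = 17/10 m/s = 1.7000 m/s

collect terms ⇒ (5/12)·v_R² + (56/75)·v_R + (-4947/2000) = 0
  disc = (56/75)² − 4·(5/12)·(-4947/2000) = 421201/90000 ; √disc = 649/300
  v_R = (−(56/75) + 649/300) / (2·(5/12)) = 17/10 m/s
check:
braking lasts T_s = (17/10)/(6/5) = 1.4167 s
robot in T_r: 1.7000·0.0800 = 0.1360 m
braking distance = 1.7000²/(2·1.2000) = 1.2042 m
human over T_r+T_s: 0.8000·(0.0800+1.4167) = 1.1973 m
residual clearance needed = 0.1200+0.0200+0.0200 = 0.1600 m
sum ≈ 0.1360+1.2042+1.1973+0.1600 ≈ 2.6975 m = S ✓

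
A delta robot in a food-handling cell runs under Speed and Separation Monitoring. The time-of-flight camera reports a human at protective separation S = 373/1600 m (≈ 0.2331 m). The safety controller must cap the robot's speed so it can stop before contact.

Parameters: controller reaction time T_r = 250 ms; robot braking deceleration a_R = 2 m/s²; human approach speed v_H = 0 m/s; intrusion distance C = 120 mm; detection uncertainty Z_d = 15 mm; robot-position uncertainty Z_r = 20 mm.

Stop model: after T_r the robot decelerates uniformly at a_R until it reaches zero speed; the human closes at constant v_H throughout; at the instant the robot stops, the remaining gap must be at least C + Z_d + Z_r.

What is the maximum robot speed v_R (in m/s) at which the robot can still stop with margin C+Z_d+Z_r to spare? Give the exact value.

collect terms ⇒ (1/4)·v_R² + (1/4)·v_R + (-5/64) = 0
  disc = (1/4)² − 4·(1/4)·(-5/64) = 9/64 ; √disc = 3/8
  v_R = (−(1/4) + 3/8) / (2·(1/4)) = 1/4 m/s
check:
T_s = v_R/a_R = (1/4)/2 = 0.1250 s
robot covers v_R·T_r = 0.2500·0.2500 = 0.0625 m before braking
robot covers 0.2500·0.1250 − ½·2.0000·0.1250² = 0.0156 m while stopping
human closes 0.0000·0.3750 = 0.0000 m
margins: 0.1200+0.0150+0.0200 = 0.1550 m
sum ≈ 0.0625+0.0156+0.0000+0.1550 ≈ 0.2331 m = S ✓

v_R_max = 1/4 m/s = 0.2500 m/s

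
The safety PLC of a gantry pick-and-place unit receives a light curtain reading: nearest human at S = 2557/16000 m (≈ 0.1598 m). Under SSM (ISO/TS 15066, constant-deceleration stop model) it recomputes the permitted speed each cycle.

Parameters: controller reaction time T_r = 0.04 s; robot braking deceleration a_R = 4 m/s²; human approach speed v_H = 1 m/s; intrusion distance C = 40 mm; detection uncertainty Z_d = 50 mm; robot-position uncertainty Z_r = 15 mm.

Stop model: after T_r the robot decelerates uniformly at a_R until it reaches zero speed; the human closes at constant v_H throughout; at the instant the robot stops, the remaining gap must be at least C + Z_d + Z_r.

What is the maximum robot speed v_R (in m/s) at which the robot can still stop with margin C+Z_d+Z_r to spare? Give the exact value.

at the boundary: (1/8)·v² + (29/100)·v + (-237/16000) = 0
  disc = (29/100)² − 4·(1/8)·(-237/16000) = 14641/160000 ; √disc = 121/400
  v_R = (−(29/100) + 121/400) / (2·(1/8)) = 1/20 m/s
check:
T_s = v_R/a_R = (1/20)/4 = 0.0125 s
reaction-phase robot travel = 0.0500·0.0400 = 0.0020 m
robot covers 0.0500·0.0125 − ½·4.0000·0.0125² = 0.0003 m while stopping
human over T_r+T_s: 1.0000·(0.0400+0.0125) = 0.0525 m
margins: 0.0400+0.0500+0.0150 = 0.1050 m
sum ≈ 0.0020+0.0003+0.0525+0.1050 ≈ 0.1598 m = S ✓

v_R_max = 1/20 m/s = 0.0500 m/s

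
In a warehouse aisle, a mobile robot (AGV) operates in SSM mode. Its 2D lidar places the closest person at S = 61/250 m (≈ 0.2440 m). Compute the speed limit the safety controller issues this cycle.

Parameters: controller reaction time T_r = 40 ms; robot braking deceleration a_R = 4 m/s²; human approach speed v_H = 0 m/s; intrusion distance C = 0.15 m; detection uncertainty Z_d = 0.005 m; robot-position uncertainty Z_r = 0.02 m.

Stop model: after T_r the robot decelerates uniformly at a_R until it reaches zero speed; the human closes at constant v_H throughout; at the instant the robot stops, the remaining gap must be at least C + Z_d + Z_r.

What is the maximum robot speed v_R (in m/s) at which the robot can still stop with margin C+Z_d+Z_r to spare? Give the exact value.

v_R_max = 3/5 m/s = 0.6000 m/s

collect terms ⇒ (1/8)·v_R² + (1/25)·v_R + (-69/1000) = 0
  disc = (1/25)² − 4·(1/8)·(-69/1000) = 361/10000 ; √disc = 19/100
  v_R = (−(1/25) + 19/100) / (2·(1/8)) = 3/5 m/s
check:
braking lasts T_s = (3/5)/4 = 0.1500 s
robot covers v_R·T_r = 0.6000·0.0400 = 0.0240 m before braking
robot covers 0.6000·0.1500 − ½·4.0000·0.1500² = 0.0450 m while stopping
human closes 0.0000·0.1900 = 0.0000 m
residual clearance needed = 0.1500+0.0050+0.0200 = 0.1750 m
sum ≈ 0.0240+0.0450+0.0000+0.1750 ≈ 0.2440 m = S ✓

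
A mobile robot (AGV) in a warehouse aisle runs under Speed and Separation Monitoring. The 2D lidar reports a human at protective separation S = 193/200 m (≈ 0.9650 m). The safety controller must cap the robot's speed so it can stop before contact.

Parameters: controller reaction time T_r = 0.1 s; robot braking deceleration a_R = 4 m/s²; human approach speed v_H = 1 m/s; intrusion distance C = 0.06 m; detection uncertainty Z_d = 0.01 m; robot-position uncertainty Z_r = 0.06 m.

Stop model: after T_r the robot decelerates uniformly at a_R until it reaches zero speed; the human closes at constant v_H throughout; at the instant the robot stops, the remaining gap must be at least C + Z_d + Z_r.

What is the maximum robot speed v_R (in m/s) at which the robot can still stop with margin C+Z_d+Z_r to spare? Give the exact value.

v_R_max = 7/5 m/s = 1.4000 m/s

collect terms ⇒ (1/8)·v_R² + (7/20)·v_R + (-147/200) = 0
  disc = (7/20)² − 4·(1/8)·(-147/200) = 49/100 ; √disc = 7/10
  v_R = (−(7/20) + 7/10) / (2·(1/8)) = 7/5 m/s
check:
T_s = v_R/a_R = (7/5)/4 = 0.3500 s
robot covers v_R·T_r = 1.4000·0.1000 = 0.1400 m before braking
robot under decel: 1.4000²/(2·4.0000) = 0.2450 m
human closes 1.0000·0.4500 = 0.4500 m
residual clearance needed = 0.0600+0.0100+0.0600 = 0.1300 m
sum ≈ 0.1400+0.2450+0.4500+0.1300 ≈ 0.9650 m = S ✓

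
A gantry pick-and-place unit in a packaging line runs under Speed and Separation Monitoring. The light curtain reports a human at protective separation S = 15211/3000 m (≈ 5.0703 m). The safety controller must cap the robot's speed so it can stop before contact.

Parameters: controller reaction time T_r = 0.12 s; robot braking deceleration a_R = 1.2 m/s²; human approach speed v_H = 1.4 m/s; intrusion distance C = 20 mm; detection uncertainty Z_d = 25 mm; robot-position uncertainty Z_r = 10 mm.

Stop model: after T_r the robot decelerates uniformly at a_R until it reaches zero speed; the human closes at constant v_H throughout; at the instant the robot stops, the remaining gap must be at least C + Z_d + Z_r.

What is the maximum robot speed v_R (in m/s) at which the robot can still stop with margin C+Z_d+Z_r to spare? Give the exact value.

quadratic (5/12)·v² + (193/150)·v + (-7271/1500) = 0
  disc = (193/150)² − 4·(5/12)·(-7271/1500) = 6084/625 ; √disc = 78/25
  v_R = (−(193/150) + 78/25) / (2·(5/12)) = 11/5 m/s
check:
T_s = v_R/a_R = (11/5)/(6/5) = 1.8333 s
reaction-phase robot travel = 2.2000·0.1200 = 0.2640 m
robot under decel: 2.2000²/(2·1.2000) = 2.0167 m
human closes 1.4000·1.9533 = 2.7347 m
margins: 0.0200+0.0250+0.0100 = 0.0550 m
sum ≈ 0.2640+2.0167+2.7347+0.0550 ≈ 5.0703 m = S ✓

v_R_max = 11/5 m/s = 2.2000 m/s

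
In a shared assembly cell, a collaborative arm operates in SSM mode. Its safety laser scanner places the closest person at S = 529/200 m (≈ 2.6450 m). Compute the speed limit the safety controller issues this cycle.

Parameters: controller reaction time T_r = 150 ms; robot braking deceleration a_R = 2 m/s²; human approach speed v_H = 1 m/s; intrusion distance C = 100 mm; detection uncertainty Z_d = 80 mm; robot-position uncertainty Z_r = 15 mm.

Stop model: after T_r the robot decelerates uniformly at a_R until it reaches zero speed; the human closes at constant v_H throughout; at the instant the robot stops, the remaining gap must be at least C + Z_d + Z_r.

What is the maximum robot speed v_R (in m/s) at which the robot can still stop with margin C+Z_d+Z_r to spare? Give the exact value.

quadratic (1/4)·v² + (13/20)·v + (-23/10) = 0
  disc = (13/20)² − 4·(1/4)·(-23/10) = 1089/400 ; √disc = 33/20
  v_R = (−(13/20) + 33/20) / (2·(1/4)) = 2 m/s
check:
stop time T_s = 2/2 = 1.0000 s
reaction-phase robot travel = 2.0000·0.1500 = 0.3000 m
braking distance = 2.0000²/(2·2.0000) = 1.0000 m
human over T_r+T_s: 1.0000·(0.1500+1.0000) = 1.1500 m
margins: 0.1000+0.0800+0.0150 = 0.1950 m
sum ≈ 0.3000+1.0000+1.1500+0.1950 ≈ 2.6450 m = S ✓

v_R_max = 2 m/s = 2.0000 m/s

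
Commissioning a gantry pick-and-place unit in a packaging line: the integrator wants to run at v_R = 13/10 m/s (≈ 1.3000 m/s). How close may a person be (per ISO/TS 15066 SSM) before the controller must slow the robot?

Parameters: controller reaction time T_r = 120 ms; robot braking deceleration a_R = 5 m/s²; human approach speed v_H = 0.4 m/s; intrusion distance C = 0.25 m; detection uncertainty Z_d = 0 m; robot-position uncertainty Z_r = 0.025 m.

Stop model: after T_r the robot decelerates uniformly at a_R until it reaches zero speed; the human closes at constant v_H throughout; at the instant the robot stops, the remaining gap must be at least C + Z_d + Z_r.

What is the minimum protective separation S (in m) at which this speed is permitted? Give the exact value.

braking lasts T_s = (13/10)/5 = 0.2600 s
reaction-phase robot travel = 1.3000·0.1200 = 0.1560 m
robot covers 1.3000·0.2600 − ½·5.0000·0.2600² = 0.1690 m while stopping
person approaches 0.4000·(0.1200+0.2600) = 0.1520 m
margins: 0.2500+0.0000+0.0250 = 0.2750 m
S_min ≈ 0.1560+0.1690+0.1520+0.2750  ⇒  S_min = 94/125 m

S_min = 94/125 m = 0.7520 m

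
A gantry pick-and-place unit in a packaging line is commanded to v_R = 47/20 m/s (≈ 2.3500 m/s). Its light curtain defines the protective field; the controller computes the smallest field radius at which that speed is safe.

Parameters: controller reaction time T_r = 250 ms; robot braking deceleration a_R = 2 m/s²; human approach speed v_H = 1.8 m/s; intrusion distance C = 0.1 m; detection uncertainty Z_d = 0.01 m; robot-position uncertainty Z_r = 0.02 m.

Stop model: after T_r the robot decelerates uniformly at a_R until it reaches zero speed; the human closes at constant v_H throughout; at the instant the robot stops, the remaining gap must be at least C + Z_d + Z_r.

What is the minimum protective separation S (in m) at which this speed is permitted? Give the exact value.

S_min = 7461/1600 m = 4.6631 m

T_s = v_R/a_R = (47/20)/2 = 1.1750 s
robot covers v_R·T_r = 2.3500·0.2500 = 0.5875 m before braking
robot covers 2.3500·1.1750 − ½·2.0000·1.1750² = 1.3806 m while stopping
person approaches 1.8000·(0.2500+1.1750) = 2.5650 m
margins: 0.1000+0.0100+0.0200 = 0.1300 m
S_min ≈ 0.5875+1.3806+2.5650+0.1300  ⇒  S_min = 7461/1600 m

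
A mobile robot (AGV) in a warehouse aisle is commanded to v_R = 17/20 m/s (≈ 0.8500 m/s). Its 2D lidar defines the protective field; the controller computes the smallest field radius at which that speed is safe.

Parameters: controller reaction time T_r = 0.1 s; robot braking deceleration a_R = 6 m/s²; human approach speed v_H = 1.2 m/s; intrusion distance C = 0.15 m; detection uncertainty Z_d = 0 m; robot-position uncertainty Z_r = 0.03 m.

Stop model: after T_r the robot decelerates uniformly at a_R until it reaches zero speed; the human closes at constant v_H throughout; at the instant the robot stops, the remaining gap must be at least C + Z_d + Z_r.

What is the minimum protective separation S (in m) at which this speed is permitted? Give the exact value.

S_min = 2953/4800 m = 0.6152 m

braking lasts T_s = (17/20)/6 = 0.1417 s
reaction-phase robot travel = 0.8500·0.1000 = 0.0850 m
braking distance = 0.8500²/(2·6.0000) = 0.0602 m
human over T_r+T_s: 1.2000·(0.1000+0.1417) = 0.2900 m
residual clearance needed = 0.1500+0.0000+0.0300 = 0.1800 m
S_min ≈ 0.0850+0.0602+0.2900+0.1800  ⇒  S_min = 2953/4800 m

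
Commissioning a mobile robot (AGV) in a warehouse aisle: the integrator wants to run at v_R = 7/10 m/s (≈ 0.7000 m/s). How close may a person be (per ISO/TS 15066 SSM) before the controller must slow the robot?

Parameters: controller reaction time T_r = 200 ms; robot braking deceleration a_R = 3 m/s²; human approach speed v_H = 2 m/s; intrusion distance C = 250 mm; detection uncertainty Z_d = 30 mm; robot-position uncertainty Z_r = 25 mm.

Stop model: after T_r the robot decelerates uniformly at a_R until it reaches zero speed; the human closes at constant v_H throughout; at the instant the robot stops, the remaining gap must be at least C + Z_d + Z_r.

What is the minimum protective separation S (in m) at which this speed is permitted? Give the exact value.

T_s = v_R/a_R = (7/10)/3 = 0.2333 s
robot in T_r: 0.7000·0.2000 = 0.1400 m
robot under decel: 0.7000²/(2·3.0000) = 0.0817 m
person approaches 2.0000·(0.2000+0.2333) = 0.8667 m
margins: 0.2500+0.0300+0.0250 = 0.3050 m
S_min ≈ 0.1400+0.0817+0.8667+0.3050  ⇒  S_min = 209/150 m

S_min = 209/150 m = 1.3933 m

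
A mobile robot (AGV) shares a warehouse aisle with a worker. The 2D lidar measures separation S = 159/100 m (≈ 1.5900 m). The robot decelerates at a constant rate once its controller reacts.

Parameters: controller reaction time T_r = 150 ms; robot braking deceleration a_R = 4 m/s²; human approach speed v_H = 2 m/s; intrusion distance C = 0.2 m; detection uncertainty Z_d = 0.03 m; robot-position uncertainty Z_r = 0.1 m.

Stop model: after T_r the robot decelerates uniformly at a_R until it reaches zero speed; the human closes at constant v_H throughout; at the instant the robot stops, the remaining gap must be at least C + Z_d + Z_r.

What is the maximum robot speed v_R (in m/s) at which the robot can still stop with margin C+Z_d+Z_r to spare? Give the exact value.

v_R_max = 6/5 m/s = 1.2000 m/s

at the boundary: (1/8)·v² + (13/20)·v + (-24/25) = 0
  disc = (13/20)² − 4·(1/8)·(-24/25) = 361/400 ; √disc = 19/20
  v_R = (−(13/20) + 19/20) / (2·(1/8)) = 6/5 m/s
check:
T_s = v_R/a_R = (6/5)/4 = 0.3000 s
robot covers v_R·T_r = 1.2000·0.1500 = 0.1800 m before braking
robot under decel: 1.2000²/(2·4.0000) = 0.1800 m
human over T_r+T_s: 2.0000·(0.1500+0.3000) = 0.9000 m
C+Z_d+Z_r = 0.2000+0.0300+0.1000 = 0.3300 m
sum ≈ 0.1800+0.1800+0.9000+0.3300 ≈ 1.5900 m = S ✓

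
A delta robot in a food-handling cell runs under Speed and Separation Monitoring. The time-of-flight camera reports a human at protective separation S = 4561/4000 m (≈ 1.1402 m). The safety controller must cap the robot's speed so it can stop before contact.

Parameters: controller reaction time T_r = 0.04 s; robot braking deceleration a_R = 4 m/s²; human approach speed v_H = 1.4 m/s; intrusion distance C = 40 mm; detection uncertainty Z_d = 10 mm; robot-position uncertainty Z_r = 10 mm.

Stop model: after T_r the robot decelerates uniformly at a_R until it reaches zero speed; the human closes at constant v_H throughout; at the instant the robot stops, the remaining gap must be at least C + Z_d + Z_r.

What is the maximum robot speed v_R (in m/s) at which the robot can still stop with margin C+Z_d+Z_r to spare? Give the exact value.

v_R_max = 17/10 m/s = 1.7000 m/s

collect terms ⇒ (1/8)·v_R² + (39/100)·v_R + (-4097/4000) = 0
  disc = (39/100)² − 4·(1/8)·(-4097/4000) = 26569/40000 ; √disc = 163/200
  v_R = (−(39/100) + 163/200) / (2·(1/8)) = 17/10 m/s
check:
T_s = v_R/a_R = (17/10)/4 = 0.4250 s
robot in T_r: 1.7000·0.0400 = 0.0680 m
robot covers 1.7000·0.4250 − ½·4.0000·0.4250² = 0.3613 m while stopping
human over T_r+T_s: 1.4000·(0.0400+0.4250) = 0.6510 m
residual clearance needed = 0.0400+0.0100+0.0100 = 0.0600 m
sum ≈ 0.0680+0.3613+0.6510+0.0600 ≈ 1.1402 m = S ✓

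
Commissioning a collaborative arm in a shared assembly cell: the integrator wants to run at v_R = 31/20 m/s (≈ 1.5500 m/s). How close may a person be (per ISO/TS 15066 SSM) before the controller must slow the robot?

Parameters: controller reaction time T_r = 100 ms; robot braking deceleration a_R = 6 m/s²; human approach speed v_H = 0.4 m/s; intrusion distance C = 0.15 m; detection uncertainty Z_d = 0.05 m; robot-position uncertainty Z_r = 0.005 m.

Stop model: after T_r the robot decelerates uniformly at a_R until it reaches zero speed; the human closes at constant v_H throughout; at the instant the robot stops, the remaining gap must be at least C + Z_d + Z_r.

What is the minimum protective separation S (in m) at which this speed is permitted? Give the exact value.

T_s = v_R/a_R = (31/20)/6 = 0.2583 s
reaction-phase robot travel = 1.5500·0.1000 = 0.1550 m
braking distance = 1.5500²/(2·6.0000) = 0.2002 m
human closes 0.4000·0.3583 = 0.1433 m
margins: 0.1500+0.0500+0.0050 = 0.2050 m
S_min ≈ 0.1550+0.2002+0.1433+0.2050  ⇒  S_min = 3377/4800 m

S_min = 3377/4800 m = 0.7035 m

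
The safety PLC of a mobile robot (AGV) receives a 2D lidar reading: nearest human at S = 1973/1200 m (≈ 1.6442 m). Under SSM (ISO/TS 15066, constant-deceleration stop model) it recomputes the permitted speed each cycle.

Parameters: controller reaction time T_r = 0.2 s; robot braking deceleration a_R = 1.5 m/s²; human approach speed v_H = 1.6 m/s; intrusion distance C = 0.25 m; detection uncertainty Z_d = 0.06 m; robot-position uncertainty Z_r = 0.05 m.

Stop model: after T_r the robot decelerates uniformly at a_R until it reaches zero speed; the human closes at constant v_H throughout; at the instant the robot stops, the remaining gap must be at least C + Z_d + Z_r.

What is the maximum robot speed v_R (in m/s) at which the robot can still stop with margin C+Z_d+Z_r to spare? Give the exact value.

v_R_max = 13/20 m/s = 0.6500 m/s

at the boundary: (1/3)·v² + (19/15)·v + (-1157/1200) = 0
  disc = (19/15)² − 4·(1/3)·(-1157/1200) = 289/100 ; √disc = 17/10
  v_R = (−(19/15) + 17/10) / (2·(1/3)) = 13/20 m/s
check:
stop time T_s = (13/20)/(3/2) = 0.4333 s
robot covers v_R·T_r = 0.6500·0.2000 = 0.1300 m before braking
robot under decel: 0.6500²/(2·1.5000) = 0.1408 m
human over T_r+T_s: 1.6000·(0.2000+0.4333) = 1.0133 m
C+Z_d+Z_r = 0.2500+0.0600+0.0500 = 0.3600 m
sum ≈ 0.1300+0.1408+1.0133+0.3600 ≈ 1.6442 m = S ✓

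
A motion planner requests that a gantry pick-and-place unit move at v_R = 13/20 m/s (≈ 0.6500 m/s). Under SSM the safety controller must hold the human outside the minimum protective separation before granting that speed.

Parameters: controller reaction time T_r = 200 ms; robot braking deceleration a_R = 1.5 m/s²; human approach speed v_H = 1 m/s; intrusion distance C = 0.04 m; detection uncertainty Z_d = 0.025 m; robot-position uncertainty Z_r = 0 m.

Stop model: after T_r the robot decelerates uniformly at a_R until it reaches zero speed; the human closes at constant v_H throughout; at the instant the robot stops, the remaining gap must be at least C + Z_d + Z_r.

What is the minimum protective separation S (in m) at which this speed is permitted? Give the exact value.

S_min = 1163/1200 m = 0.9692 m

T_s = v_R/a_R = (13/20)/(3/2) = 0.4333 s
reaction-phase robot travel = 0.6500·0.2000 = 0.1300 m
robot covers 0.6500·0.4333 − ½·1.5000·0.4333² = 0.1408 m while stopping
person approaches 1.0000·(0.2000+0.4333) = 0.6333 m
residual clearance needed = 0.0400+0.0250+0.0000 = 0.0650 m
S_min ≈ 0.1300+0.1408+0.6333+0.0650  ⇒  S_min = 1163/1200 m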